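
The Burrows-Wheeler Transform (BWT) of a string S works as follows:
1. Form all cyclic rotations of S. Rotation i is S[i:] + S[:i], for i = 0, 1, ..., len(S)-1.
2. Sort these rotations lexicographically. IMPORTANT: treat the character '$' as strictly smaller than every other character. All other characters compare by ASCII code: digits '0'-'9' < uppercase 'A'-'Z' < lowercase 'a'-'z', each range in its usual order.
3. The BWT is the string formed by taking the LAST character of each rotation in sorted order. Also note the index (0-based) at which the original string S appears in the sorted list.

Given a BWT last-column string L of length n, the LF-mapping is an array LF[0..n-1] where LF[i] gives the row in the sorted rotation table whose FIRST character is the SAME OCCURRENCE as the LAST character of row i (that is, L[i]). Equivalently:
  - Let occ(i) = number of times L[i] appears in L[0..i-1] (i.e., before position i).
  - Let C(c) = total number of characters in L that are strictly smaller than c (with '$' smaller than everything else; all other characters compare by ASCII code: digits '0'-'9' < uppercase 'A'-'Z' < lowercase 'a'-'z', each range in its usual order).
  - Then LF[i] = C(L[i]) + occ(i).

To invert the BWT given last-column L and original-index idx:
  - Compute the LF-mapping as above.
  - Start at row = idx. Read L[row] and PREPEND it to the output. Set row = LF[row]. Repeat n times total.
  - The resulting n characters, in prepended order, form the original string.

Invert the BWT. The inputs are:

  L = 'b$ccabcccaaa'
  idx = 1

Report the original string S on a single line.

Answer: aaccaccacbb$

Derivation:
LF mapping: 5 0 7 8 1 6 9 10 11 2 3 4
Walk LF starting at row 1, prepending L[row]:
  step 1: row=1, L[1]='$', prepend. Next row=LF[1]=0
  step 2: row=0, L[0]='b', prepend. Next row=LF[0]=5
  step 3: row=5, L[5]='b', prepend. Next row=LF[5]=6
  step 4: row=6, L[6]='c', prepend. Next row=LF[6]=9
  step 5: row=9, L[9]='a', prepend. Next row=LF[9]=2
  step 6: row=2, L[2]='c', prepend. Next row=LF[2]=7
  step 7: row=7, L[7]='c', prepend. Next row=LF[7]=10
  step 8: row=10, L[10]='a', prepend. Next row=LF[10]=3
  step 9: row=3, L[3]='c', prepend. Next row=LF[3]=8
  step 10: row=8, L[8]='c', prepend. Next row=LF[8]=11
  step 11: row=11, L[11]='a', prepend. Next row=LF[11]=4
  step 12: row=4, L[4]='a', prepend. Next row=LF[4]=1
Reversed output: aaccaccacbb$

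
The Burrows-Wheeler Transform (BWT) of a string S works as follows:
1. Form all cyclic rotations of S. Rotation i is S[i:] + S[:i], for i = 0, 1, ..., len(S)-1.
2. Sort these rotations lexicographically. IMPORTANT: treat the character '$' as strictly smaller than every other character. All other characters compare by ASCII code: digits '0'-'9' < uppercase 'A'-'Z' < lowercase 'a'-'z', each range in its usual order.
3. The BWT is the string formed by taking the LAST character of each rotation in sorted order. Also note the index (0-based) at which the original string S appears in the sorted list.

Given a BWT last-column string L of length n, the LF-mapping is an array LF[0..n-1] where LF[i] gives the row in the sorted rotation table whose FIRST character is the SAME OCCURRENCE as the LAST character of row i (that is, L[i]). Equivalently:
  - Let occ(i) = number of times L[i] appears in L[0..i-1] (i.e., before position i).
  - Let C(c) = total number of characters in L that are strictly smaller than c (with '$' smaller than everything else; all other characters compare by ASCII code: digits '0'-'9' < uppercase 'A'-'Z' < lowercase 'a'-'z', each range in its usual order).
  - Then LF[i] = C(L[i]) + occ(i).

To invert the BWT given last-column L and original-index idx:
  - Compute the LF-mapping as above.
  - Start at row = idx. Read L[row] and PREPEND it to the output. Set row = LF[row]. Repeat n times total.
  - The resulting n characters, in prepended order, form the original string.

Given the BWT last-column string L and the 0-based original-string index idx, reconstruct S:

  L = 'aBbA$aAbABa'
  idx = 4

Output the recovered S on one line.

Answer: BAAabaBbAa$

Derivation:
LF mapping: 6 4 9 1 0 7 2 10 3 5 8
Walk LF starting at row 4, prepending L[row]:
  step 1: row=4, L[4]='$', prepend. Next row=LF[4]=0
  step 2: row=0, L[0]='a', prepend. Next row=LF[0]=6
  step 3: row=6, L[6]='A', prepend. Next row=LF[6]=2
  step 4: row=2, L[2]='b', prepend. Next row=LF[2]=9
  step 5: row=9, L[9]='B', prepend. Next row=LF[9]=5
  step 6: row=5, L[5]='a', prepend. Next row=LF[5]=7
  step 7: row=7, L[7]='b', prepend. Next row=LF[7]=10
  step 8: row=10, L[10]='a', prepend. Next row=LF[10]=8
  step 9: row=8, L[8]='A', prepend. Next row=LF[8]=3
  step 10: row=3, L[3]='A', prepend. Next row=LF[3]=1
  step 11: row=1, L[1]='B', prepend. Next row=LF[1]=4
Reversed output: BAAabaBbAa$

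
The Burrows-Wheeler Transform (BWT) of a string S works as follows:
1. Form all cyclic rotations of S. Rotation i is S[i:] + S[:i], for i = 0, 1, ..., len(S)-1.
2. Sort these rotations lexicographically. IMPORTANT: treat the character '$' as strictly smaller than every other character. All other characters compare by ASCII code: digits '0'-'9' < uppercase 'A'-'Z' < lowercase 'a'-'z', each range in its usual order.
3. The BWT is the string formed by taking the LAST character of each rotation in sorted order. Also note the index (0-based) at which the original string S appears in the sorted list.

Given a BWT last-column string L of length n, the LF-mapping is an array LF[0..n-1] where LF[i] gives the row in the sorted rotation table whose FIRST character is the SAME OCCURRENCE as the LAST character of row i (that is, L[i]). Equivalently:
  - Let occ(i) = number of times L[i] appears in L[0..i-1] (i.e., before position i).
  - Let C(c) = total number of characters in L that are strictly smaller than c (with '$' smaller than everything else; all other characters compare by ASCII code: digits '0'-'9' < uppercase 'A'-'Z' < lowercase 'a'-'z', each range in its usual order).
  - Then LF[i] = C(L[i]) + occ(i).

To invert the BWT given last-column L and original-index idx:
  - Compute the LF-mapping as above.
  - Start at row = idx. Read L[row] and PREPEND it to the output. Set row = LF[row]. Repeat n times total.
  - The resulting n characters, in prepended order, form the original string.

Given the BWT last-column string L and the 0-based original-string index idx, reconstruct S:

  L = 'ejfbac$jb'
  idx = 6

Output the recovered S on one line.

Answer: fbbjjace$

Derivation:
LF mapping: 5 7 6 2 1 4 0 8 3
Walk LF starting at row 6, prepending L[row]:
  step 1: row=6, L[6]='$', prepend. Next row=LF[6]=0
  step 2: row=0, L[0]='e', prepend. Next row=LF[0]=5
  step 3: row=5, L[5]='c', prepend. Next row=LF[5]=4
  step 4: row=4, L[4]='a', prepend. Next row=LF[4]=1
  step 5: row=1, L[1]='j', prepend. Next row=LF[1]=7
  step 6: row=7, L[7]='j', prepend. Next row=LF[7]=8
  step 7: row=8, L[8]='b', prepend. Next row=LF[8]=3
  step 8: row=3, L[3]='b', prepend. Next row=LF[3]=2
  step 9: row=2, L[2]='f', prepend. Next row=LF[2]=6
Reversed output: fbbjjace$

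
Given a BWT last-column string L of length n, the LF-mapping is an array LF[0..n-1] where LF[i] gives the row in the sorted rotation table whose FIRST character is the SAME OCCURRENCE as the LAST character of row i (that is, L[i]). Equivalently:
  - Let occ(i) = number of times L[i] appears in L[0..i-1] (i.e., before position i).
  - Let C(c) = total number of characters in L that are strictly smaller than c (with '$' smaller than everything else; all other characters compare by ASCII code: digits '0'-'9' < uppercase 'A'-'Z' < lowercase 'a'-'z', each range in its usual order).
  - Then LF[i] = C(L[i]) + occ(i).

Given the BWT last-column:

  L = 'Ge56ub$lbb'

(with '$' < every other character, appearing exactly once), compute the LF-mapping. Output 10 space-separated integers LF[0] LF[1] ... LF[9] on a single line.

Char counts: '$':1, '5':1, '6':1, 'G':1, 'b':3, 'e':1, 'l':1, 'u':1
C (first-col start): C('$')=0, C('5')=1, C('6')=2, C('G')=3, C('b')=4, C('e')=7, C('l')=8, C('u')=9
L[0]='G': occ=0, LF[0]=C('G')+0=3+0=3
L[1]='e': occ=0, LF[1]=C('e')+0=7+0=7
L[2]='5': occ=0, LF[2]=C('5')+0=1+0=1
L[3]='6': occ=0, LF[3]=C('6')+0=2+0=2
L[4]='u': occ=0, LF[4]=C('u')+0=9+0=9
L[5]='b': occ=0, LF[5]=C('b')+0=4+0=4
L[6]='$': occ=0, LF[6]=C('$')+0=0+0=0
L[7]='l': occ=0, LF[7]=C('l')+0=8+0=8
L[8]='b': occ=1, LF[8]=C('b')+1=4+1=5
L[9]='b': occ=2, LF[9]=C('b')+2=4+2=6

Answer: 3 7 1 2 9 4 0 8 5 6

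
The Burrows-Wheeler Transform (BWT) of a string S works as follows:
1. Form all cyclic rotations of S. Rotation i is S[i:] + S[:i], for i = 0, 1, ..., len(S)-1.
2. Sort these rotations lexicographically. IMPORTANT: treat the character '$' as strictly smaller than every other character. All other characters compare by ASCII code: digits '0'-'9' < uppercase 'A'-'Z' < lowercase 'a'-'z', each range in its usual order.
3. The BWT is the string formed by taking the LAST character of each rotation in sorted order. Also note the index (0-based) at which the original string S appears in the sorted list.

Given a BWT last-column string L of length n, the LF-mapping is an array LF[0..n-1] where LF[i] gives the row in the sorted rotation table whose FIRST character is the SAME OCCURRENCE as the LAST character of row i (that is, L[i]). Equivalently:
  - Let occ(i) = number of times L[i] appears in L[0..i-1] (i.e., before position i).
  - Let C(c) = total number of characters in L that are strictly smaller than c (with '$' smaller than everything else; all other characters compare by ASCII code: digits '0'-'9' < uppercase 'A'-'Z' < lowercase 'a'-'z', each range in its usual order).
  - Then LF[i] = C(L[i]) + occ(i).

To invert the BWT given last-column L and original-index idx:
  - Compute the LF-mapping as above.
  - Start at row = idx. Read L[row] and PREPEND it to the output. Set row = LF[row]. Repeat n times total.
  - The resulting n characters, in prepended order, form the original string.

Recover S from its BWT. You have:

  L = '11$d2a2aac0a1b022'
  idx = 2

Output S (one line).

Answer: 0baa2210a1a2c2d1$

Derivation:
LF mapping: 3 4 0 16 6 10 7 11 12 15 1 13 5 14 2 8 9
Walk LF starting at row 2, prepending L[row]:
  step 1: row=2, L[2]='$', prepend. Next row=LF[2]=0
  step 2: row=0, L[0]='1', prepend. Next row=LF[0]=3
  step 3: row=3, L[3]='d', prepend. Next row=LF[3]=16
  step 4: row=16, L[16]='2', prepend. Next row=LF[16]=9
  step 5: row=9, L[9]='c', prepend. Next row=LF[9]=15
  step 6: row=15, L[15]='2', prepend. Next row=LF[15]=8
  step 7: row=8, L[8]='a', prepend. Next row=LF[8]=12
  step 8: row=12, L[12]='1', prepend. Next row=LF[12]=5
  step 9: row=5, L[5]='a', prepend. Next row=LF[5]=10
  step 10: row=10, L[10]='0', prepend. Next row=LF[10]=1
  step 11: row=1, L[1]='1', prepend. Next row=LF[1]=4
  step 12: row=4, L[4]='2', prepend. Next row=LF[4]=6
  step 13: row=6, L[6]='2', prepend. Next row=LF[6]=7
  step 14: row=7, L[7]='a', prepend. Next row=LF[7]=11
  step 15: row=11, L[11]='a', prepend. Next row=LF[11]=13
  step 16: row=13, L[13]='b', prepend. Next row=LF[13]=14
  step 17: row=14, L[14]='0', prepend. Next row=LF[14]=2
Reversed output: 0baa2210a1a2c2d1$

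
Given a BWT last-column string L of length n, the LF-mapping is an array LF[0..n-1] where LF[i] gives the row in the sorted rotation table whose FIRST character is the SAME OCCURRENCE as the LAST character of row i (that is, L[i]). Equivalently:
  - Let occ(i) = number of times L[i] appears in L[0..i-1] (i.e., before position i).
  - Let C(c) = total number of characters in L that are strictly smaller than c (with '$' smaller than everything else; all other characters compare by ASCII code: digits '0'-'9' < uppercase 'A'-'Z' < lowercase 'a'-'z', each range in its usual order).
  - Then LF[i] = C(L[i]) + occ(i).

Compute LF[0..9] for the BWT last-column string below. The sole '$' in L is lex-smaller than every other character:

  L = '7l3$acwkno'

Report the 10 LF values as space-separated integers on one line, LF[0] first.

Answer: 2 6 1 0 3 4 9 5 7 8

Derivation:
Char counts: '$':1, '3':1, '7':1, 'a':1, 'c':1, 'k':1, 'l':1, 'n':1, 'o':1, 'w':1
C (first-col start): C('$')=0, C('3')=1, C('7')=2, C('a')=3, C('c')=4, C('k')=5, C('l')=6, C('n')=7, C('o')=8, C('w')=9
L[0]='7': occ=0, LF[0]=C('7')+0=2+0=2
L[1]='l': occ=0, LF[1]=C('l')+0=6+0=6
L[2]='3': occ=0, LF[2]=C('3')+0=1+0=1
L[3]='$': occ=0, LF[3]=C('$')+0=0+0=0
L[4]='a': occ=0, LF[4]=C('a')+0=3+0=3
L[5]='c': occ=0, LF[5]=C('c')+0=4+0=4
L[6]='w': occ=0, LF[6]=C('w')+0=9+0=9
L[7]='k': occ=0, LF[7]=C('k')+0=5+0=5
L[8]='n': occ=0, LF[8]=C('n')+0=7+0=7
L[9]='o': occ=0, LF[9]=C('o')+0=8+0=8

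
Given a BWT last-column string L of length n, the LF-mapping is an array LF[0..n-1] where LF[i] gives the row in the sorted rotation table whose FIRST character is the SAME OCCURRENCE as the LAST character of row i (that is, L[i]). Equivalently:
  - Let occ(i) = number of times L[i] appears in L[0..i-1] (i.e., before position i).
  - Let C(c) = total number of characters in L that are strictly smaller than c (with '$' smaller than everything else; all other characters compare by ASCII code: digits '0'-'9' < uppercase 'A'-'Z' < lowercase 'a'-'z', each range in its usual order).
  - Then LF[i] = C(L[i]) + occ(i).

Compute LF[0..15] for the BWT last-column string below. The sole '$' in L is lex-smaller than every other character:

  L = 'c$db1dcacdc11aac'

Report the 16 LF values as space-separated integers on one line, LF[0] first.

Answer: 8 0 13 7 1 14 9 4 10 15 11 2 3 5 6 12

Derivation:
Char counts: '$':1, '1':3, 'a':3, 'b':1, 'c':5, 'd':3
C (first-col start): C('$')=0, C('1')=1, C('a')=4, C('b')=7, C('c')=8, C('d')=13
L[0]='c': occ=0, LF[0]=C('c')+0=8+0=8
L[1]='$': occ=0, LF[1]=C('$')+0=0+0=0
L[2]='d': occ=0, LF[2]=C('d')+0=13+0=13
L[3]='b': occ=0, LF[3]=C('b')+0=7+0=7
L[4]='1': occ=0, LF[4]=C('1')+0=1+0=1
L[5]='d': occ=1, LF[5]=C('d')+1=13+1=14
L[6]='c': occ=1, LF[6]=C('c')+1=8+1=9
L[7]='a': occ=0, LF[7]=C('a')+0=4+0=4
L[8]='c': occ=2, LF[8]=C('c')+2=8+2=10
L[9]='d': occ=2, LF[9]=C('d')+2=13+2=15
L[10]='c': occ=3, LF[10]=C('c')+3=8+3=11
L[11]='1': occ=1, LF[11]=C('1')+1=1+1=2
L[12]='1': occ=2, LF[12]=C('1')+2=1+2=3
L[13]='a': occ=1, LF[13]=C('a')+1=4+1=5
L[14]='a': occ=2, LF[14]=C('a')+2=4+2=6
L[15]='c': occ=4, LF[15]=C('c')+4=8+4=12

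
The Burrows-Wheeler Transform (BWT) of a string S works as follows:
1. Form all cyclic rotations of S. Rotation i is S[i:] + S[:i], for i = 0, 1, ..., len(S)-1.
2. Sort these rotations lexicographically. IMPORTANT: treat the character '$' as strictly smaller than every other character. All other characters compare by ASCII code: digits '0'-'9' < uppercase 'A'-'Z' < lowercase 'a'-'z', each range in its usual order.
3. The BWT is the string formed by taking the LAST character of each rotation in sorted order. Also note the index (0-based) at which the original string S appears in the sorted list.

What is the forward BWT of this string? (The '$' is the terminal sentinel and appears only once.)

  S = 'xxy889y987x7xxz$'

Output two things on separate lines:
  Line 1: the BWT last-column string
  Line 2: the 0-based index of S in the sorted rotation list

All 16 rotations (rotation i = S[i:]+S[:i]):
  rot[0] = xxy889y987x7xxz$
  rot[1] = xy889y987x7xxz$x
  rot[2] = y889y987x7xxz$xx
  rot[3] = 889y987x7xxz$xxy
  rot[4] = 89y987x7xxz$xxy8
  rot[5] = 9y987x7xxz$xxy88
  rot[6] = y987x7xxz$xxy889
  rot[7] = 987x7xxz$xxy889y
  rot[8] = 87x7xxz$xxy889y9
  rot[9] = 7x7xxz$xxy889y98
  rot[10] = x7xxz$xxy889y987
  rot[11] = 7xxz$xxy889y987x
  rot[12] = xxz$xxy889y987x7
  rot[13] = xz$xxy889y987x7x
  rot[14] = z$xxy889y987x7xx
  rot[15] = $xxy889y987x7xxz
Sorted (with $ < everything):
  sorted[0] = $xxy889y987x7xxz  (last char: 'z')
  sorted[1] = 7x7xxz$xxy889y98  (last char: '8')
  sorted[2] = 7xxz$xxy889y987x  (last char: 'x')
  sorted[3] = 87x7xxz$xxy889y9  (last char: '9')
  sorted[4] = 889y987x7xxz$xxy  (last char: 'y')
  sorted[5] = 89y987x7xxz$xxy8  (last char: '8')
  sorted[6] = 987x7xxz$xxy889y  (last char: 'y')
  sorted[7] = 9y987x7xxz$xxy88  (last char: '8')
  sorted[8] = x7xxz$xxy889y987  (last char: '7')
  sorted[9] = xxy889y987x7xxz$  (last char: '$')
  sorted[10] = xxz$xxy889y987x7  (last char: '7')
  sorted[11] = xy889y987x7xxz$x  (last char: 'x')
  sorted[12] = xz$xxy889y987x7x  (last char: 'x')
  sorted[13] = y889y987x7xxz$xx  (last char: 'x')
  sorted[14] = y987x7xxz$xxy889  (last char: '9')
  sorted[15] = z$xxy889y987x7xx  (last char: 'x')
Last column: z8x9y8y87$7xxx9x
Original string S is at sorted index 9

Answer: z8x9y8y87$7xxx9x
9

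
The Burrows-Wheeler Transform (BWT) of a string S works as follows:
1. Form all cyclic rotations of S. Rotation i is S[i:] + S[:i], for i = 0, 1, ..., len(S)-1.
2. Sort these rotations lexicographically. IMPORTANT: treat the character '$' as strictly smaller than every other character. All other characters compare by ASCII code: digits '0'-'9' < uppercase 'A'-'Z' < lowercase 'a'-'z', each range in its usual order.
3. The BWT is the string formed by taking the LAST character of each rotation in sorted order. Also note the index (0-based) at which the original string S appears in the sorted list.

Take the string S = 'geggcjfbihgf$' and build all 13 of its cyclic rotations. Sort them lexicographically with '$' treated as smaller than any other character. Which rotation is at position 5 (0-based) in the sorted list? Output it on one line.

Answer: fbihgf$geggcj

Derivation:
All 13 rotations (rotation i = S[i:]+S[:i]):
  rot[0] = geggcjfbihgf$
  rot[1] = eggcjfbihgf$g
  rot[2] = ggcjfbihgf$ge
  rot[3] = gcjfbihgf$geg
  rot[4] = cjfbihgf$gegg
  rot[5] = jfbihgf$geggc
  rot[6] = fbihgf$geggcj
  rot[7] = bihgf$geggcjf
  rot[8] = ihgf$geggcjfb
  rot[9] = hgf$geggcjfbi
  rot[10] = gf$geggcjfbih
  rot[11] = f$geggcjfbihg
  rot[12] = $geggcjfbihgf
Sorted (with $ < everything):
  sorted[0] = $geggcjfbihgf
  sorted[1] = bihgf$geggcjf
  sorted[2] = cjfbihgf$gegg
  sorted[3] = eggcjfbihgf$g
  sorted[4] = f$geggcjfbihg
  sorted[5] = fbihgf$geggcj
  sorted[6] = gcjfbihgf$geg
  sorted[7] = geggcjfbihgf$
  sorted[8] = gf$geggcjfbih
  sorted[9] = ggcjfbihgf$ge
  sorted[10] = hgf$geggcjfbi
  sorted[11] = ihgf$geggcjfb
  sorted[12] = jfbihgf$geggc
sorted[5] = fbihgf$geggcj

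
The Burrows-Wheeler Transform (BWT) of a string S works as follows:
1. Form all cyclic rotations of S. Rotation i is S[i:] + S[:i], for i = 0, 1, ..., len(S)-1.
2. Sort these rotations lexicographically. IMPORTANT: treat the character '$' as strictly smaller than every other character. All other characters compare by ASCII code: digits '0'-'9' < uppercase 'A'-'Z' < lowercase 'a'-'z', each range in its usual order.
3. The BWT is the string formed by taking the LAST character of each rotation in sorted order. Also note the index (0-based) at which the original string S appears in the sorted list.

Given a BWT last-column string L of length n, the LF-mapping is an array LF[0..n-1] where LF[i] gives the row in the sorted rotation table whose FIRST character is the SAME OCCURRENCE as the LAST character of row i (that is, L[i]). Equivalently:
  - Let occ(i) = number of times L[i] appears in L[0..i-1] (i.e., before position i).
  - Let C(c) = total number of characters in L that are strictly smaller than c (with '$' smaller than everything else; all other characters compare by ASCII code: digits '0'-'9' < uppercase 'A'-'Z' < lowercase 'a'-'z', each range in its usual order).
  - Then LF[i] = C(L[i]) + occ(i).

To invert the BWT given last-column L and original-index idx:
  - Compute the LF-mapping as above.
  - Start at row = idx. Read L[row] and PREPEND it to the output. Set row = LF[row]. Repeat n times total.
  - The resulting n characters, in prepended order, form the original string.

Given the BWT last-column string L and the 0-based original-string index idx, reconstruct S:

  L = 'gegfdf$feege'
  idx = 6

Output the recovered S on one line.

Answer: feffeggedeg$

Derivation:
LF mapping: 9 2 10 6 1 7 0 8 3 4 11 5
Walk LF starting at row 6, prepending L[row]:
  step 1: row=6, L[6]='$', prepend. Next row=LF[6]=0
  step 2: row=0, L[0]='g', prepend. Next row=LF[0]=9
  step 3: row=9, L[9]='e', prepend. Next row=LF[9]=4
  step 4: row=4, L[4]='d', prepend. Next row=LF[4]=1
  step 5: row=1, L[1]='e', prepend. Next row=LF[1]=2
  step 6: row=2, L[2]='g', prepend. Next row=LF[2]=10
  step 7: row=10, L[10]='g', prepend. Next row=LF[10]=11
  step 8: row=11, L[11]='e', prepend. Next row=LF[11]=5
  step 9: row=5, L[5]='f', prepend. Next row=LF[5]=7
  step 10: row=7, L[7]='f', prepend. Next row=LF[7]=8
  step 11: row=8, L[8]='e', prepend. Next row=LF[8]=3
  step 12: row=3, L[3]='f', prepend. Next row=LF[3]=6
Reversed output: feffeggedeg$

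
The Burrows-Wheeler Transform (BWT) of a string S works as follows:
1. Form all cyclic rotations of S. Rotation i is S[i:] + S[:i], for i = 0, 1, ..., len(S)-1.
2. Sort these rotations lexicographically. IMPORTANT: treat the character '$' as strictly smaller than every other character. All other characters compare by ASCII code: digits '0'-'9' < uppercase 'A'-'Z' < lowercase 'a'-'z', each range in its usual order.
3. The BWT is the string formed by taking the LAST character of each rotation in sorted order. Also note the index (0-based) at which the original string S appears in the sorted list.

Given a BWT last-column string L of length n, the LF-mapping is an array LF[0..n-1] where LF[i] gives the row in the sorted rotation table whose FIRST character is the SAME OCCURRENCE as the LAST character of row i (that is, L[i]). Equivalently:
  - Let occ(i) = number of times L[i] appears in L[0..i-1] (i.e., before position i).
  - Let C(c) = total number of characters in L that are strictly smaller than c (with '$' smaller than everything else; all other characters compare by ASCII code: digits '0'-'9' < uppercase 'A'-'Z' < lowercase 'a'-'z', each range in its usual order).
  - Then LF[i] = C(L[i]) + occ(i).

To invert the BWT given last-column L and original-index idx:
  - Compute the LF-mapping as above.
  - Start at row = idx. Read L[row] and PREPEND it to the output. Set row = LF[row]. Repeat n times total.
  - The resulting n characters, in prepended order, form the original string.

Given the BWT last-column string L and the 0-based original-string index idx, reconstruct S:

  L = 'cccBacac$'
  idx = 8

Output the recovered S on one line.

LF mapping: 4 5 6 1 2 7 3 8 0
Walk LF starting at row 8, prepending L[row]:
  step 1: row=8, L[8]='$', prepend. Next row=LF[8]=0
  step 2: row=0, L[0]='c', prepend. Next row=LF[0]=4
  step 3: row=4, L[4]='a', prepend. Next row=LF[4]=2
  step 4: row=2, L[2]='c', prepend. Next row=LF[2]=6
  step 5: row=6, L[6]='a', prepend. Next row=LF[6]=3
  step 6: row=3, L[3]='B', prepend. Next row=LF[3]=1
  step 7: row=1, L[1]='c', prepend. Next row=LF[1]=5
  step 8: row=5, L[5]='c', prepend. Next row=LF[5]=7
  step 9: row=7, L[7]='c', prepend. Next row=LF[7]=8
Reversed output: cccBacac$

Answer: cccBacac$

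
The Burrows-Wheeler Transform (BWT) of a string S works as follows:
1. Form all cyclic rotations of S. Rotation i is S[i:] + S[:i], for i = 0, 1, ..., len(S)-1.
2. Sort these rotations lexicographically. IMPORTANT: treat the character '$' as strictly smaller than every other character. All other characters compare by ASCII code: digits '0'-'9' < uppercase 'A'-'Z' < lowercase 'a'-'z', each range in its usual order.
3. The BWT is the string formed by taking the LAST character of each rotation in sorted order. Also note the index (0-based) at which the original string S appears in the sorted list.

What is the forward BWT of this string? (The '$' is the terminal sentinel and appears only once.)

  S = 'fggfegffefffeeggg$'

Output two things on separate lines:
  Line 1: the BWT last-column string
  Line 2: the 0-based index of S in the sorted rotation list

Answer: gfffeffgfge$ggegfe
11

Derivation:
All 18 rotations (rotation i = S[i:]+S[:i]):
  rot[0] = fggfegffefffeeggg$
  rot[1] = ggfegffefffeeggg$f
  rot[2] = gfegffefffeeggg$fg
  rot[3] = fegffefffeeggg$fgg
  rot[4] = egffefffeeggg$fggf
  rot[5] = gffefffeeggg$fggfe
  rot[6] = ffefffeeggg$fggfeg
  rot[7] = fefffeeggg$fggfegf
  rot[8] = efffeeggg$fggfegff
  rot[9] = fffeeggg$fggfegffe
  rot[10] = ffeeggg$fggfegffef
  rot[11] = feeggg$fggfegffeff
  rot[12] = eeggg$fggfegffefff
  rot[13] = eggg$fggfegffefffe
  rot[14] = ggg$fggfegffefffee
  rot[15] = gg$fggfegffefffeeg
  rot[16] = g$fggfegffefffeegg
  rot[17] = $fggfegffefffeeggg
Sorted (with $ < everything):
  sorted[0] = $fggfegffefffeeggg  (last char: 'g')
  sorted[1] = eeggg$fggfegffefff  (last char: 'f')
  sorted[2] = efffeeggg$fggfegff  (last char: 'f')
  sorted[3] = egffefffeeggg$fggf  (last char: 'f')
  sorted[4] = eggg$fggfegffefffe  (last char: 'e')
  sorted[5] = feeggg$fggfegffeff  (last char: 'f')
  sorted[6] = fefffeeggg$fggfegf  (last char: 'f')
  sorted[7] = fegffefffeeggg$fgg  (last char: 'g')
  sorted[8] = ffeeggg$fggfegffef  (last char: 'f')
  sorted[9] = ffefffeeggg$fggfeg  (last char: 'g')
  sorted[10] = fffeeggg$fggfegffe  (last char: 'e')
  sorted[11] = fggfegffefffeeggg$  (last char: '$')
  sorted[12] = g$fggfegffefffeegg  (last char: 'g')
  sorted[13] = gfegffefffeeggg$fg  (last char: 'g')
  sorted[14] = gffefffeeggg$fggfe  (last char: 'e')
  sorted[15] = gg$fggfegffefffeeg  (last char: 'g')
  sorted[16] = ggfegffefffeeggg$f  (last char: 'f')
  sorted[17] = ggg$fggfegffefffee  (last char: 'e')
Last column: gfffeffgfge$ggegfe
Original string S is at sorted index 11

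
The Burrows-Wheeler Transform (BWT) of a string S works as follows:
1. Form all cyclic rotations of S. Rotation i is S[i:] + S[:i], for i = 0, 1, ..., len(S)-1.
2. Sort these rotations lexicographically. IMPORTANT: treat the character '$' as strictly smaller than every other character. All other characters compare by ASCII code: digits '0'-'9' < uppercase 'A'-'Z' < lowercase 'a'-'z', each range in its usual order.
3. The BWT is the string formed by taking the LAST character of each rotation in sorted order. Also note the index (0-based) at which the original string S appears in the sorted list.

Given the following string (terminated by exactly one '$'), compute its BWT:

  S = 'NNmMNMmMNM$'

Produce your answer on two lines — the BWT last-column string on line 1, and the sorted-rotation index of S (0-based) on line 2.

All 11 rotations (rotation i = S[i:]+S[:i]):
  rot[0] = NNmMNMmMNM$
  rot[1] = NmMNMmMNM$N
  rot[2] = mMNMmMNM$NN
  rot[3] = MNMmMNM$NNm
  rot[4] = NMmMNM$NNmM
  rot[5] = MmMNM$NNmMN
  rot[6] = mMNM$NNmMNM
  rot[7] = MNM$NNmMNMm
  rot[8] = NM$NNmMNMmM
  rot[9] = M$NNmMNMmMN
  rot[10] = $NNmMNMmMNM
Sorted (with $ < everything):
  sorted[0] = $NNmMNMmMNM  (last char: 'M')
  sorted[1] = M$NNmMNMmMN  (last char: 'N')
  sorted[2] = MNM$NNmMNMm  (last char: 'm')
  sorted[3] = MNMmMNM$NNm  (last char: 'm')
  sorted[4] = MmMNM$NNmMN  (last char: 'N')
  sorted[5] = NM$NNmMNMmM  (last char: 'M')
  sorted[6] = NMmMNM$NNmM  (last char: 'M')
  sorted[7] = NNmMNMmMNM$  (last char: '$')
  sorted[8] = NmMNMmMNM$N  (last char: 'N')
  sorted[9] = mMNM$NNmMNM  (last char: 'M')
  sorted[10] = mMNMmMNM$NN  (last char: 'N')
Last column: MNmmNMM$NMN
Original string S is at sorted index 7

Answer: MNmmNMM$NMN
7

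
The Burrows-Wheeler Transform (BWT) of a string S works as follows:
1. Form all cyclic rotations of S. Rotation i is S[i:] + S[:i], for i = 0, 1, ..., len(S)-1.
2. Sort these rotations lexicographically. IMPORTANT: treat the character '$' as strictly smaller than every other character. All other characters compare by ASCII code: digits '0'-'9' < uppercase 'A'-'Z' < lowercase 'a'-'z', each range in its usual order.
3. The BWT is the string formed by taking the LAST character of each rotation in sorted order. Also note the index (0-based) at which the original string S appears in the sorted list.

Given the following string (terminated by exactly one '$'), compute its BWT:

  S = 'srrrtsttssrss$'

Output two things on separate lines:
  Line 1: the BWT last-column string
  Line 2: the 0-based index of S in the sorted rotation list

Answer: ssrsrs$srtttrs
6

Derivation:
All 14 rotations (rotation i = S[i:]+S[:i]):
  rot[0] = srrrtsttssrss$
  rot[1] = rrrtsttssrss$s
  rot[2] = rrtsttssrss$sr
  rot[3] = rtsttssrss$srr
  rot[4] = tsttssrss$srrr
  rot[5] = sttssrss$srrrt
  rot[6] = ttssrss$srrrts
  rot[7] = tssrss$srrrtst
  rot[8] = ssrss$srrrtstt
  rot[9] = srss$srrrtstts
  rot[10] = rss$srrrtsttss
  rot[11] = ss$srrrtsttssr
  rot[12] = s$srrrtsttssrs
  rot[13] = $srrrtsttssrss
Sorted (with $ < everything):
  sorted[0] = $srrrtsttssrss  (last char: 's')
  sorted[1] = rrrtsttssrss$s  (last char: 's')
  sorted[2] = rrtsttssrss$sr  (last char: 'r')
  sorted[3] = rss$srrrtsttss  (last char: 's')
  sorted[4] = rtsttssrss$srr  (last char: 'r')
  sorted[5] = s$srrrtsttssrs  (last char: 's')
  sorted[6] = srrrtsttssrss$  (last char: '$')
  sorted[7] = srss$srrrtstts  (last char: 's')
  sorted[8] = ss$srrrtsttssr  (last char: 'r')
  sorted[9] = ssrss$srrrtstt  (last char: 't')
  sorted[10] = sttssrss$srrrt  (last char: 't')
  sorted[11] = tssrss$srrrtst  (last char: 't')
  sorted[12] = tsttssrss$srrr  (last char: 'r')
  sorted[13] = ttssrss$srrrts  (last char: 's')
Last column: ssrsrs$srtttrs
Original string S is at sorted index 6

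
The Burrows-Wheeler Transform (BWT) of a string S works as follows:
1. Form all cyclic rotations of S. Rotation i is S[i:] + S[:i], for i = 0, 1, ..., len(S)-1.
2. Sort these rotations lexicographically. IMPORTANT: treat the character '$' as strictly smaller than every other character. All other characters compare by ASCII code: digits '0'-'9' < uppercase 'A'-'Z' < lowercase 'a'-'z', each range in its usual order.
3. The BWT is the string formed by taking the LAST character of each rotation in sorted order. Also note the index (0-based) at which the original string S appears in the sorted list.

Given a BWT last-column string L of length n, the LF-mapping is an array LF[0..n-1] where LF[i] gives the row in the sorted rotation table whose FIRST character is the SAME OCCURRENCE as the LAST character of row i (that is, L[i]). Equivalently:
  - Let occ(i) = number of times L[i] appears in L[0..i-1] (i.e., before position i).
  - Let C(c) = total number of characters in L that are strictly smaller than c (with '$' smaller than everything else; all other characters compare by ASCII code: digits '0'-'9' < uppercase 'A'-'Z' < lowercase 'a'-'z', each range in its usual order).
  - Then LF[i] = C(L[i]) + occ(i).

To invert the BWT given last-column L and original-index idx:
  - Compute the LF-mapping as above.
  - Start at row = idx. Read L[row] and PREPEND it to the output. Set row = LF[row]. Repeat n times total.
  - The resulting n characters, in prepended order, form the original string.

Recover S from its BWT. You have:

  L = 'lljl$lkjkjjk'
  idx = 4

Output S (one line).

LF mapping: 8 9 1 10 0 11 5 2 6 3 4 7
Walk LF starting at row 4, prepending L[row]:
  step 1: row=4, L[4]='$', prepend. Next row=LF[4]=0
  step 2: row=0, L[0]='l', prepend. Next row=LF[0]=8
  step 3: row=8, L[8]='k', prepend. Next row=LF[8]=6
  step 4: row=6, L[6]='k', prepend. Next row=LF[6]=5
  step 5: row=5, L[5]='l', prepend. Next row=LF[5]=11
  step 6: row=11, L[11]='k', prepend. Next row=LF[11]=7
  step 7: row=7, L[7]='j', prepend. Next row=LF[7]=2
  step 8: row=2, L[2]='j', prepend. Next row=LF[2]=1
  step 9: row=1, L[1]='l', prepend. Next row=LF[1]=9
  step 10: row=9, L[9]='j', prepend. Next row=LF[9]=3
  step 11: row=3, L[3]='l', prepend. Next row=LF[3]=10
  step 12: row=10, L[10]='j', prepend. Next row=LF[10]=4
Reversed output: jljljjklkkl$

Answer: jljljjklkkl$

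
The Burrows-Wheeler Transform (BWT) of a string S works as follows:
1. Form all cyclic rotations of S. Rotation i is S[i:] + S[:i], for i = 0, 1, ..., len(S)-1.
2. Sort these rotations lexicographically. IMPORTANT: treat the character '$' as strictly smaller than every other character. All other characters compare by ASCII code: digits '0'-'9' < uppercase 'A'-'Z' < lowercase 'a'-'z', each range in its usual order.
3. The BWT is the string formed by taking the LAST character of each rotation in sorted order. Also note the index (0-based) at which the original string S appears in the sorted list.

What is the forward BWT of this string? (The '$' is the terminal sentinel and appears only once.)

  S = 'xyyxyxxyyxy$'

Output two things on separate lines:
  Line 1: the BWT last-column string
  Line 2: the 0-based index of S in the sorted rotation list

All 12 rotations (rotation i = S[i:]+S[:i]):
  rot[0] = xyyxyxxyyxy$
  rot[1] = yyxyxxyyxy$x
  rot[2] = yxyxxyyxy$xy
  rot[3] = xyxxyyxy$xyy
  rot[4] = yxxyyxy$xyyx
  rot[5] = xxyyxy$xyyxy
  rot[6] = xyyxy$xyyxyx
  rot[7] = yyxy$xyyxyxx
  rot[8] = yxy$xyyxyxxy
  rot[9] = xy$xyyxyxxyy
  rot[10] = y$xyyxyxxyyx
  rot[11] = $xyyxyxxyyxy
Sorted (with $ < everything):
  sorted[0] = $xyyxyxxyyxy  (last char: 'y')
  sorted[1] = xxyyxy$xyyxy  (last char: 'y')
  sorted[2] = xy$xyyxyxxyy  (last char: 'y')
  sorted[3] = xyxxyyxy$xyy  (last char: 'y')
  sorted[4] = xyyxy$xyyxyx  (last char: 'x')
  sorted[5] = xyyxyxxyyxy$  (last char: '$')
  sorted[6] = y$xyyxyxxyyx  (last char: 'x')
  sorted[7] = yxxyyxy$xyyx  (last char: 'x')
  sorted[8] = yxy$xyyxyxxy  (last char: 'y')
  sorted[9] = yxyxxyyxy$xy  (last char: 'y')
  sorted[10] = yyxy$xyyxyxx  (last char: 'x')
  sorted[11] = yyxyxxyyxy$x  (last char: 'x')
Last column: yyyyx$xxyyxx
Original string S is at sorted index 5

Answer: yyyyx$xxyyxx
5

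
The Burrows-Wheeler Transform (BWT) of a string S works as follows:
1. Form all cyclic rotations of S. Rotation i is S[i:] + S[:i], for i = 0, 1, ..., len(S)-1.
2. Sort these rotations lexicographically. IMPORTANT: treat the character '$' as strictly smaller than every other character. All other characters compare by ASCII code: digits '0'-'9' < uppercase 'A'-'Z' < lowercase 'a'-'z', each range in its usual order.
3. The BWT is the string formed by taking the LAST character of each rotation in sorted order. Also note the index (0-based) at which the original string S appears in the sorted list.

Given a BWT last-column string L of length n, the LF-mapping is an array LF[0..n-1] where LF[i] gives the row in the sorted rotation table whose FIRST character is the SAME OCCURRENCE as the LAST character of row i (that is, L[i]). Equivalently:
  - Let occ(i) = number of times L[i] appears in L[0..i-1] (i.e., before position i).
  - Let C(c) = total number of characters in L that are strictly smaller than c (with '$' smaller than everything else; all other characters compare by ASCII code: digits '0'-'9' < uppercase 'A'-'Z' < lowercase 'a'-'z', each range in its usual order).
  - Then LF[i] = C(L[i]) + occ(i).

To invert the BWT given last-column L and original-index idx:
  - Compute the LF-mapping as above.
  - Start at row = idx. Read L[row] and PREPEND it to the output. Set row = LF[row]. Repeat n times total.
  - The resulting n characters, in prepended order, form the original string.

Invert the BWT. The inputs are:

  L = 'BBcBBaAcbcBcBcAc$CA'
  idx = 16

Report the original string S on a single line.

Answer: caBABAccBbBCccAcBB$

Derivation:
LF mapping: 4 5 13 6 7 11 1 14 12 15 8 16 9 17 2 18 0 10 3
Walk LF starting at row 16, prepending L[row]:
  step 1: row=16, L[16]='$', prepend. Next row=LF[16]=0
  step 2: row=0, L[0]='B', prepend. Next row=LF[0]=4
  step 3: row=4, L[4]='B', prepend. Next row=LF[4]=7
  step 4: row=7, L[7]='c', prepend. Next row=LF[7]=14
  step 5: row=14, L[14]='A', prepend. Next row=LF[14]=2
  step 6: row=2, L[2]='c', prepend. Next row=LF[2]=13
  step 7: row=13, L[13]='c', prepend. Next row=LF[13]=17
  step 8: row=17, L[17]='C', prepend. Next row=LF[17]=10
  step 9: row=10, L[10]='B', prepend. Next row=LF[10]=8
  step 10: row=8, L[8]='b', prepend. Next row=LF[8]=12
  step 11: row=12, L[12]='B', prepend. Next row=LF[12]=9
  step 12: row=9, L[9]='c', prepend. Next row=LF[9]=15
  step 13: row=15, L[15]='c', prepend. Next row=LF[15]=18
  step 14: row=18, L[18]='A', prepend. Next row=LF[18]=3
  step 15: row=3, L[3]='B', prepend. Next row=LF[3]=6
  step 16: row=6, L[6]='A', prepend. Next row=LF[6]=1
  step 17: row=1, L[1]='B', prepend. Next row=LF[1]=5
  step 18: row=5, L[5]='a', prepend. Next row=LF[5]=11
  step 19: row=11, L[11]='c', prepend. Next row=LF[11]=16
Reversed output: caBABAccBbBCccAcBB$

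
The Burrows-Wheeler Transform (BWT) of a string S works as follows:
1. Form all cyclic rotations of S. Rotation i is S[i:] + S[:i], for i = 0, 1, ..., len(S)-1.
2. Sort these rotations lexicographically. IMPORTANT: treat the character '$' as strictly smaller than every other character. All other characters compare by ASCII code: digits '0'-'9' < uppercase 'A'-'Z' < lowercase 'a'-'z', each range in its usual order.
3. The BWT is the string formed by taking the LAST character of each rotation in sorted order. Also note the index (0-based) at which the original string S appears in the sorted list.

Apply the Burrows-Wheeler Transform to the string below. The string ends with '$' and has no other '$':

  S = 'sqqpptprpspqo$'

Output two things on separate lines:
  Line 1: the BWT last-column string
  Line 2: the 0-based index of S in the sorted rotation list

All 14 rotations (rotation i = S[i:]+S[:i]):
  rot[0] = sqqpptprpspqo$
  rot[1] = qqpptprpspqo$s
  rot[2] = qpptprpspqo$sq
  rot[3] = pptprpspqo$sqq
  rot[4] = ptprpspqo$sqqp
  rot[5] = tprpspqo$sqqpp
  rot[6] = prpspqo$sqqppt
  rot[7] = rpspqo$sqqpptp
  rot[8] = pspqo$sqqpptpr
  rot[9] = spqo$sqqpptprp
  rot[10] = pqo$sqqpptprps
  rot[11] = qo$sqqpptprpsp
  rot[12] = o$sqqpptprpspq
  rot[13] = $sqqpptprpspqo
Sorted (with $ < everything):
  sorted[0] = $sqqpptprpspqo  (last char: 'o')
  sorted[1] = o$sqqpptprpspq  (last char: 'q')
  sorted[2] = pptprpspqo$sqq  (last char: 'q')
  sorted[3] = pqo$sqqpptprps  (last char: 's')
  sorted[4] = prpspqo$sqqppt  (last char: 't')
  sorted[5] = pspqo$sqqpptpr  (last char: 'r')
  sorted[6] = ptprpspqo$sqqp  (last char: 'p')
  sorted[7] = qo$sqqpptprpsp  (last char: 'p')
  sorted[8] = qpptprpspqo$sq  (last char: 'q')
  sorted[9] = qqpptprpspqo$s  (last char: 's')
  sorted[10] = rpspqo$sqqpptp  (last char: 'p')
  sorted[11] = spqo$sqqpptprp  (last char: 'p')
  sorted[12] = sqqpptprpspqo$  (last char: '$')
  sorted[13] = tprpspqo$sqqpp  (last char: 'p')
Last column: oqqstrppqspp$p
Original string S is at sorted index 12

Answer: oqqstrppqspp$p
12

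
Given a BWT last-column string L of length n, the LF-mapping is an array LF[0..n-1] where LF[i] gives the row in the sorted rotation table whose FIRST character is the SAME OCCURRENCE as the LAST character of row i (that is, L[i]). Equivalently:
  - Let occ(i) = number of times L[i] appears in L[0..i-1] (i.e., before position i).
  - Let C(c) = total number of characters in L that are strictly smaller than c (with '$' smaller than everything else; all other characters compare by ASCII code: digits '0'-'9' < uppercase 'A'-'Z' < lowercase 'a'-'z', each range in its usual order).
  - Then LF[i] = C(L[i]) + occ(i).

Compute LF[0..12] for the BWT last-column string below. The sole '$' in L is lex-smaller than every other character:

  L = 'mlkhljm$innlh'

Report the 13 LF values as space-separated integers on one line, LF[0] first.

Char counts: '$':1, 'h':2, 'i':1, 'j':1, 'k':1, 'l':3, 'm':2, 'n':2
C (first-col start): C('$')=0, C('h')=1, C('i')=3, C('j')=4, C('k')=5, C('l')=6, C('m')=9, C('n')=11
L[0]='m': occ=0, LF[0]=C('m')+0=9+0=9
L[1]='l': occ=0, LF[1]=C('l')+0=6+0=6
L[2]='k': occ=0, LF[2]=C('k')+0=5+0=5
L[3]='h': occ=0, LF[3]=C('h')+0=1+0=1
L[4]='l': occ=1, LF[4]=C('l')+1=6+1=7
L[5]='j': occ=0, LF[5]=C('j')+0=4+0=4
L[6]='m': occ=1, LF[6]=C('m')+1=9+1=10
L[7]='$': occ=0, LF[7]=C('$')+0=0+0=0
L[8]='i': occ=0, LF[8]=C('i')+0=3+0=3
L[9]='n': occ=0, LF[9]=C('n')+0=11+0=11
L[10]='n': occ=1, LF[10]=C('n')+1=11+1=12
L[11]='l': occ=2, LF[11]=C('l')+2=6+2=8
L[12]='h': occ=1, LF[12]=C('h')+1=1+1=2

Answer: 9 6 5 1 7 4 10 0 3 11 12 8 2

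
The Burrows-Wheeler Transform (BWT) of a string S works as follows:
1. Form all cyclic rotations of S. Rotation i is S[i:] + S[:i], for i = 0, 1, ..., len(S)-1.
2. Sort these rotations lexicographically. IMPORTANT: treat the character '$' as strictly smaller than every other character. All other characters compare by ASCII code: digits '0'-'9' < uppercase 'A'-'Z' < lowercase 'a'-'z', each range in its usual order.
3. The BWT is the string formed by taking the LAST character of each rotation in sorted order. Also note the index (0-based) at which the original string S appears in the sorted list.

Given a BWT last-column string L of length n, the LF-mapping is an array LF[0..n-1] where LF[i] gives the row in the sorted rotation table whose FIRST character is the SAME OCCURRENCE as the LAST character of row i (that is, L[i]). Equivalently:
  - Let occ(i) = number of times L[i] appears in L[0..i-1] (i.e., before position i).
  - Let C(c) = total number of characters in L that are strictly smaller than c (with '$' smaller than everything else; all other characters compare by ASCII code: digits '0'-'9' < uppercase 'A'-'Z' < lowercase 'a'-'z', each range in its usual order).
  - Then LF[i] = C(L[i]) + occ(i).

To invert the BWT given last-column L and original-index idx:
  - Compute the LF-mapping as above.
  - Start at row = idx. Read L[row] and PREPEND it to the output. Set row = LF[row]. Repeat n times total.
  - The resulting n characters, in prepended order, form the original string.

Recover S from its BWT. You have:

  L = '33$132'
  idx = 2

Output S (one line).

LF mapping: 3 4 0 1 5 2
Walk LF starting at row 2, prepending L[row]:
  step 1: row=2, L[2]='$', prepend. Next row=LF[2]=0
  step 2: row=0, L[0]='3', prepend. Next row=LF[0]=3
  step 3: row=3, L[3]='1', prepend. Next row=LF[3]=1
  step 4: row=1, L[1]='3', prepend. Next row=LF[1]=4
  step 5: row=4, L[4]='3', prepend. Next row=LF[4]=5
  step 6: row=5, L[5]='2', prepend. Next row=LF[5]=2
Reversed output: 23313$

Answer: 23313$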